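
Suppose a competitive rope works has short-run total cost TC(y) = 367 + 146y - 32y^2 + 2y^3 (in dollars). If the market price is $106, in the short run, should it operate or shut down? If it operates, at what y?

Produce at y = 10

From TC, MC = TC'(y) = 146 - 64y + 6y^2 and AVC = VC/y = 146 - 32y + 2y^2.
The AVC parabola has its vertex at y = 32/4 = 8, where AVC = 146 - 32·8 + 2·8^2 = $18.
Since P = $106 ≥ min AVC = $18, price covers variable cost and the firm should produce.
Set P = MC: 106 = 146 - 64y + 6y^2 → 40 - 64y + 6y^2 = 0. The roots are y = 2/3 and y = 10; the profit-maximizing output is on the rising part of MC, so y* = 10.
Check: AVC at y = 10 is $26 ≤ P, so revenue covers variable cost.
Profit = P·y − TC = 106·10 − 627 = $433.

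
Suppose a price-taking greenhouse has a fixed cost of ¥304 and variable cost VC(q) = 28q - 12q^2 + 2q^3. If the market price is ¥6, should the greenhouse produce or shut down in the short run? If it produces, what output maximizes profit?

Shut down

From TC, MC = TC'(q) = 28 - 24q + 6q^2 and AVC = VC/q = 28 - 12q + 2q^2.
AVC hits its minimum where MC = AVC, at q = 3, giving min AVC = 28 - 12·3 + 2·3^2 = ¥10.
P = ¥6 lies below min AVC = ¥10; no output level covers variable cost.
Shutting down limits the loss to fixed cost, ¥304.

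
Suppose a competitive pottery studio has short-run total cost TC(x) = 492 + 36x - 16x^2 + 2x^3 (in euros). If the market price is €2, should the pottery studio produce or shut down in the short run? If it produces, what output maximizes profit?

From TC, MC = TC'(x) = 36 - 32x + 6x^2 and AVC = VC/x = 36 - 16x + 2x^2.
The AVC parabola has its vertex at x = 16/4 = 4, where AVC = 36 - 16·4 + 2·4^2 = €4.
Since P = €2 < min AVC = €4, price fails to cover variable cost at any output.
Best response: produce nothing and absorb the €492 fixed cost.

Shut down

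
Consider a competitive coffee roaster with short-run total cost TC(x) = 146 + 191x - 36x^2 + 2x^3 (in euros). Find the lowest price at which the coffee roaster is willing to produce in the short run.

The firm shuts down when price falls below the minimum of average variable cost. AVC = VC/x = 191 - 36x + 2x^2.
dAVC/dx = -36 + 4x = 0 gives x = 9. min AVC = 191 - 36·9 + 2·9^2 = 29.
For P < €29 the firm produces nothing.

€29 per unit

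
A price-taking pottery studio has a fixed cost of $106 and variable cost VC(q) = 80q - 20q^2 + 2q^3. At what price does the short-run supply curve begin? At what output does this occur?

The firm shuts down when price falls below the minimum of average variable cost. AVC = VC/q = 80 - 20q + 2q^2.
At the minimum of AVC, MC = AVC. MC = 80 - 40q + 6q^2; setting MC = AVC gives 4q^2 - 20q = 0, so q = 5. min AVC = 30.
For P < $30 the firm produces nothing.

$30 per unit, at q = 5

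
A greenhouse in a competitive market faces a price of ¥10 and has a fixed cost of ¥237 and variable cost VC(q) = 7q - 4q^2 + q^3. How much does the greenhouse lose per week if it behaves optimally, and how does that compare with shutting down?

AVC = 7 - 4q + q^2 has its minimum ¥3 at q = 2; price ¥10 clears that bar, so the firm operates.
MC = 7 - 8q + 3q^2. Setting P = MC and taking the root on the rising branch gives q* = 3.
TR = 10·3 = 30. TC = 237 + 12 = 249. Profit = 30 − 249 = -¥219.
By producing, the firm covers all variable cost plus ¥18 of fixed cost; shutting down would lose the full ¥237.

Profit = -¥219 at q = 3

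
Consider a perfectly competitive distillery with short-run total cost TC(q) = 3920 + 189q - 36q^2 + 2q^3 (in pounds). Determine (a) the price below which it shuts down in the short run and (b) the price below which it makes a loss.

Shutdown price = £27; break-even price = £357

AVC = 189 - 36q + 2q^2; minimized at q = 9, giving min AVC = £27. That is the shutdown price.
ATC = 3920/q + 189 - 36q + 2q^2. Setting dATC/dq = −3920/q^2 − 36 + 4q = 0 gives q = 14 (since 4·14^3 − 36·14^2 = 3920).
min ATC = 3920/14 + 189 − 36·14 + 2·14^2 = £357. That is the break-even price.
Between these two prices the firm operates at a loss; above £357 it earns a profit.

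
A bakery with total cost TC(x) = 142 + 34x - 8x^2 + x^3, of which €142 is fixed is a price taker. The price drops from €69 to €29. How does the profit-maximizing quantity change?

AVC = 34 - 8x + x^2, minimized at x = 4 where min AVC = €18. MC = 34 - 16x + 3x^2.
With P = €69 above the shutdown price, P = MC gives x = 7.
At P = €29 ≥ min AVC, set P = MC: x = 5. The firm stays open but cuts output.

Output falls from 7 to 5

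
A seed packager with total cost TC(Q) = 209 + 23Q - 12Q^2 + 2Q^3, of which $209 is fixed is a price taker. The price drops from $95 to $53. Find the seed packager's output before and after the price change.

Output falls from 6 to 5

MC = 23 - 24Q + 6Q^2; the shutdown threshold is min AVC = $5 (at Q = 3).
With P = $95 above the shutdown price, P = MC gives Q = 6.
At P = $53 ≥ min AVC, set P = MC: Q = 5. The firm stays open but cuts output.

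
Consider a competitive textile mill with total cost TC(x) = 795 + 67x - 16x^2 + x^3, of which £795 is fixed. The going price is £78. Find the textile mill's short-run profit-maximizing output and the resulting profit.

AVC = 67 - 16x + x^2; min AVC = £3 at x = 8. Since P = £78 ≥ min AVC, the firm produces.
With MC = 67 - 32x + 3x^2, P = MC on the upward-sloping part at x* = 11.
TR = 78·11 = 858. TC = 795 + 132 = 927. Profit = 858 − 927 = -£69.
By producing, the firm covers all variable cost plus £726 of fixed cost; shutting down would lose the full £795.

Profit = -£69 at x = 11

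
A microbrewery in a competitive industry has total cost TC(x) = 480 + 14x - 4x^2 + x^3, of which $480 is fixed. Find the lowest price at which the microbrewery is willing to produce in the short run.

$10 per unit

The shutdown price is the minimum of AVC. VC = 14x - 4x^2 + x^3, so AVC = 14 - 4x + x^2.
At the minimum of AVC, MC = AVC. MC = 14 - 8x + 3x^2; setting MC = AVC gives 2x^2 - 4x = 0, so x = 2. min AVC = 10.
So the shutdown price is $10.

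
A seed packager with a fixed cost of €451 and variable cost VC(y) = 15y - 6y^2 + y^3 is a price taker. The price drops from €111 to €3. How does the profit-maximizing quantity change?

Output falls from 8 to 0 (the firm shuts down)

MC = 15 - 12y + 3y^2; the shutdown threshold is min AVC = €6 (at y = 3).
With P = €111 above the shutdown price, P = MC gives y = 8.
At P = €3 < min AVC = €6, price no longer covers variable cost at any output, so the firm shuts down: y = 0.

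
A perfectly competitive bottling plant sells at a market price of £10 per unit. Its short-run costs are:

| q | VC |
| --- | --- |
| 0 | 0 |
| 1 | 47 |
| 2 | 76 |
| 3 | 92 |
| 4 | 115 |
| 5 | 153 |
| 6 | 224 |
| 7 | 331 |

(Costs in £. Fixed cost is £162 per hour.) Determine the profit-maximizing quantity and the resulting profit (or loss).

Profit at each row (π = 10q − TC): q=0: -162; q=1: -199; q=2: -218; q=3: -224; q=4: -237; q=5: -265; q=6: -326; q=7: -423.
Profit is highest at q = 0. Equivalently, the lowest AVC in the table is 115/4 ≈ £28.75 at q = 4, and P = £10 falls below it — price never covers variable cost, so the firm shuts down and loses only its fixed cost.

q = 0 (shut down); profit = -£162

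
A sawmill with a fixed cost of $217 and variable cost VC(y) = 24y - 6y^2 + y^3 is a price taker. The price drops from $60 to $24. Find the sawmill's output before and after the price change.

MC = 24 - 12y + 3y^2; the shutdown threshold is min AVC = $15 (at y = 3).
With P = $60 above the shutdown price, P = MC gives y = 6.
At P = $24 ≥ min AVC, set P = MC: y = 4. The firm stays open but cuts output.

Output falls from 6 to 4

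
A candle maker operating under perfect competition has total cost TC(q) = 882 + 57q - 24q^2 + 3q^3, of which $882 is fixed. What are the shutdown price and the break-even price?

Shutdown price = $9; break-even price = $162

Shutdown price = min AVC. AVC = 57 - 24q + 3q^2, with vertex at q = 4 and minimum $9.
ATC = 882/q + 57 - 24q + 3q^2. Setting dATC/dq = −882/q^2 − 24 + 6q = 0 gives q = 7 (since 6·7^3 − 24·7^2 = 882).
min ATC = 882/7 + 57 − 24·7 + 3·7^2 = $162. That is the break-even price.
Between these two prices the firm operates at a loss; above $162 it earns a profit.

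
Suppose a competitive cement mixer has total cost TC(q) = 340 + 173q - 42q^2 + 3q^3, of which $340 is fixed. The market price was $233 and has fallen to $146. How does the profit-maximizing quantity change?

Output falls from 10 to 9

MC = 173 - 84q + 9q^2; the shutdown threshold is min AVC = $26 (at q = 7).
With P = $233 above the shutdown price, P = MC gives q = 10.
At P = $146 ≥ min AVC, set P = MC: q = 9. The firm stays open but cuts output.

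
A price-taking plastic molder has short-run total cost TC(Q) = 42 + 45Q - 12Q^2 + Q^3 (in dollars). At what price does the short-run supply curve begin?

Short-run supply begins at min AVC. From VC = 45Q - 12Q^2 + Q^3, AVC = 45 - 12Q + Q^2.
At the minimum of AVC, MC = AVC. MC = 45 - 24Q + 3Q^2; setting MC = AVC gives 2Q^2 - 12Q = 0, so Q = 6. min AVC = 9.
The firm shuts down for any P below $9.

$9 per unit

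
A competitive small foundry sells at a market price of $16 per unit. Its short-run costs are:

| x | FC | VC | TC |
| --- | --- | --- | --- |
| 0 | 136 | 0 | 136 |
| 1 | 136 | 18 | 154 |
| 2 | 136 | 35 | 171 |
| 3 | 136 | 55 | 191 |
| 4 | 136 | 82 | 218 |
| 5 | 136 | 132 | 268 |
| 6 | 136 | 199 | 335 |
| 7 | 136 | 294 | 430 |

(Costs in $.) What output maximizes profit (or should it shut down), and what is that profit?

x = 0 (shut down); profit = -$136

Tabulate TR − TC: x=0: -136; x=1: -138; x=2: -139; x=3: -143; x=4: -154; x=5: -188; x=6: -239; x=7: -318.
Profit is highest at x = 0. Equivalently, the lowest AVC in the table is 35/2 ≈ $17.50 at x = 2, and P = $16 falls below it — price never covers variable cost, so the firm shuts down and loses only its fixed cost.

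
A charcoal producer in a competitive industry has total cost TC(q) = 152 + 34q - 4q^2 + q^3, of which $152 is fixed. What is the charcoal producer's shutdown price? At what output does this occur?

Short-run supply begins at min AVC. From VC = 34q - 4q^2 + q^3, AVC = 34 - 4q + q^2.
dAVC/dq = -4 + 2q = 0 gives q = 2. min AVC = 34 - 4·2 + 2^2 = 30.
For P < $30 the firm produces nothing.

$30 per unit, at q = 2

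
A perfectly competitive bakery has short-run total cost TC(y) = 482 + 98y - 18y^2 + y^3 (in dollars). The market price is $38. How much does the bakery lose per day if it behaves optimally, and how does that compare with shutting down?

AVC = 98 - 18y + y^2 has its minimum $17 at y = 9; price $38 clears that bar, so the firm operates.
MC = 98 - 36y + 3y^2. Setting P = MC and taking the root on the rising branch gives y* = 10.
TR = 38·10 = 380. TC = 482 + 180 = 662. Profit = 380 − 662 = -$282.
By producing, the firm covers all variable cost plus $200 of fixed cost; shutting down would lose the full $482.

Profit = -$282 at y = 10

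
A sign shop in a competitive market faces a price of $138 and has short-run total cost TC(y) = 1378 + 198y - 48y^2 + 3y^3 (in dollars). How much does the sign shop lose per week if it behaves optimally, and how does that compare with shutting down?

Profit = -$178 at y = 10

AVC = 198 - 48y + 3y^2 has its minimum $6 at y = 8; price $138 clears that bar, so the firm operates.
With MC = 198 - 96y + 9y^2, P = MC on the upward-sloping part at y* = 10.
TR = 138·10 = 1380. TC = 1378 + 180 = 1558. Profit = 1380 − 1558 = -$178.
Shutting down would mean losing the fixed cost of $1378, so operating at a loss of $178 is better by $1200.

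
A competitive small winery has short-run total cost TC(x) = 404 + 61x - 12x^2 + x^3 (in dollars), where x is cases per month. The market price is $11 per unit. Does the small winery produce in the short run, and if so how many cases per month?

From TC, MC = TC'(x) = 61 - 24x + 3x^2 and AVC = VC/x = 61 - 12x + x^2.
The AVC parabola has its vertex at x = 12/2 = 6, where AVC = 61 - 12·6 + 6^2 = $25.
Since P = $11 < min AVC = $25, price fails to cover variable cost at any output.
Shutting down limits the loss to fixed cost, $404.

Shut down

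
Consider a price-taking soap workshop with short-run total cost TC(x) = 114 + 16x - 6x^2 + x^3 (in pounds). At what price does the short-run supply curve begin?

Short-run supply begins at min AVC. From VC = 16x - 6x^2 + x^3, AVC = 16 - 6x + x^2.
dAVC/dx = -6 + 2x = 0 gives x = 3. min AVC = 16 - 6·3 + 3^2 = 7.
The firm shuts down for any P below £7.

£7 per unit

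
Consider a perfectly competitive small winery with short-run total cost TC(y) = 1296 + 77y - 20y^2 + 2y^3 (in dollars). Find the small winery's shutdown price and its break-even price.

AVC = 77 - 20y + 2y^2; minimized at y = 5, giving min AVC = $27. That is the shutdown price.
ATC = 1296/y + 77 - 20y + 2y^2. Setting dATC/dy = −1296/y^2 − 20 + 4y = 0 gives y = 9 (since 4·9^3 − 20·9^2 = 1296).
min ATC = 1296/9 + 77 − 20·9 + 2·9^2 = $203. That is the break-even price.
For $27 ≤ P < $203 the firm produces at a loss; below $27 it shuts down.

Shutdown price = $27; break-even price = $203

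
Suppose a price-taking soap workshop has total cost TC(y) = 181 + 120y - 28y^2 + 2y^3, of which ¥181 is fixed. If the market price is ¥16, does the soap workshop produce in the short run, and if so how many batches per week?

Shut down

From TC, MC = TC'(y) = 120 - 56y + 6y^2 and AVC = VC/y = 120 - 28y + 2y^2.
AVC hits its minimum where MC = AVC, at y = 7, giving min AVC = 120 - 28·7 + 2·7^2 = ¥22.
With P < min AVC (¥16 < ¥22), every unit sold adds to the loss.
The firm minimizes its loss by shutting down and losing only its fixed cost of ¥181.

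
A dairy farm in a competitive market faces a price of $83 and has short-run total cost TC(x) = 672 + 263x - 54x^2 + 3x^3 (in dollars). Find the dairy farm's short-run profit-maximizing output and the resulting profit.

AVC = 263 - 54x + 3x^2 has its minimum $20 at x = 9; price $83 clears that bar, so the firm operates.
With MC = 263 - 108x + 9x^2, P = MC on the upward-sloping part at x* = 10.
TR = 83·10 = 830. TC = 672 + 230 = 902. Profit = 830 − 902 = -$72.
Shutting down would mean losing the fixed cost of $672, so operating at a loss of $72 is better by $600.

Profit = -$72 at x = 10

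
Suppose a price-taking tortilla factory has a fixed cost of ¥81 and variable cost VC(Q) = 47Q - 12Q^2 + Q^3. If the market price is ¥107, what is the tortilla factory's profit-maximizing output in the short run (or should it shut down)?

From TC, MC = TC'(Q) = 47 - 24Q + 3Q^2 and AVC = VC/Q = 47 - 12Q + Q^2.
The AVC parabola has its vertex at Q = 12/2 = 6, where AVC = 47 - 12·6 + 6^2 = ¥11.
Since P = ¥107 ≥ min AVC = ¥11, price covers variable cost and the firm should produce.
P = MC gives -60 - 24Q + 3Q^2 = 0, with roots -2 and 10. Take the larger (rising MC): Q* = 10.
Check: AVC at Q = 10 is ¥27 ≤ P, so revenue covers variable cost.
Profit = P·Q − TC = 107·10 − 351 = ¥719.

Produce at Q = 10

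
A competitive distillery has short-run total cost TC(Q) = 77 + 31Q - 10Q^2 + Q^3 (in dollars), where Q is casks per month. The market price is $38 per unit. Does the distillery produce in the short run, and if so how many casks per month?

Produce at Q = 7

From TC, MC = TC'(Q) = 31 - 20Q + 3Q^2 and AVC = VC/Q = 31 - 10Q + Q^2.
The AVC parabola has its vertex at Q = 10/2 = 5, where AVC = 31 - 10·5 + 5^2 = $6.
P = $38 exceeds min AVC = $6, so the firm stays open.
P = MC gives -7 - 20Q + 3Q^2 = 0, with roots -1/3 and 7. Take the larger (rising MC): Q* = 7.
Check: AVC at Q = 7 is $10 ≤ P, so revenue covers variable cost.
Profit = P·Q − TC = 38·7 − 147 = $119.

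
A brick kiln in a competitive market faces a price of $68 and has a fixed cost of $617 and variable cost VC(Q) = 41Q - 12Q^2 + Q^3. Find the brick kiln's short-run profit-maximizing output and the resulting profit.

AVC = 41 - 12Q + Q^2; min AVC = $5 at Q = 6. Since P = $68 ≥ min AVC, the firm produces.
MC = 41 - 24Q + 3Q^2. Setting P = MC and taking the root on the rising branch gives Q* = 9.
TR = 68·9 = 612. TC = 617 + 126 = 743. Profit = 612 − 743 = -$131.
That loss of $131 beats the $617 the firm would lose by shutting down; producing recovers $486 of fixed cost.

Profit = -$131 at Q = 9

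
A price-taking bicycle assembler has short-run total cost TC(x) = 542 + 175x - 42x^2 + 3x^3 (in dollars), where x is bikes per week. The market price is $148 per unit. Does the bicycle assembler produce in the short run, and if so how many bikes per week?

Strip out fixed cost: VC = 175x - 42x^2 + 3x^3. Then AVC = 175 - 42x + 3x^2 and MC = 175 - 84x + 9x^2.
The AVC parabola has its vertex at x = 42/6 = 7, where AVC = 175 - 42·7 + 3·7^2 = $28.
Since P = $148 ≥ min AVC = $28, price covers variable cost and the firm should produce.
Solving P = MC: 27 - 84x + 9x^2 = 0 ⇒ x = 1/3 or 9. On the upward-sloping branch, x* = 9.
Check: AVC at x = 9 is $40 ≤ P, so revenue covers variable cost.
Profit = P·x − TC = 148·9 − 902 = $430.

Produce at x = 9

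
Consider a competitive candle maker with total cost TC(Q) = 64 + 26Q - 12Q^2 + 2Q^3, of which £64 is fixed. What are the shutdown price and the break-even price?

Shutdown price = min AVC. AVC = 26 - 12Q + 2Q^2, with vertex at Q = 3 and minimum £8.
ATC = 64/Q + 26 - 12Q + 2Q^2. Setting dATC/dQ = −64/Q^2 − 12 + 4Q = 0 gives Q = 4 (since 4·4^3 − 12·4^2 = 64).
min ATC = 64/4 + 26 − 12·4 + 2·4^2 = £26. That is the break-even price.
For £8 ≤ P < £26 the firm produces at a loss; below £8 it shuts down.

Shutdown price = £8; break-even price = £26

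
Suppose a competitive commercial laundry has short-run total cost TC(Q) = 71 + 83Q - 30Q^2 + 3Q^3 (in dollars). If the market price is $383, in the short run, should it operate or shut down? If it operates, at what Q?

Variable cost is VC = 83Q - 30Q^2 + 3Q^3, so AVC = VC/Q = 83 - 30Q + 3Q^2 and MC = dTC/dQ = 83 - 60Q + 9Q^2.
AVC is minimized where dAVC/dQ = -30 + 6Q = 0, at Q = 5; min AVC = 83 - 30·5 + 3·5^2 = $8.
P = $383 exceeds min AVC = $8, so the firm stays open.
Solving P = MC: -300 - 60Q + 9Q^2 = 0 ⇒ Q = -10/3 or 10. On the upward-sloping branch, Q* = 10.
Check: AVC at Q = 10 is $83 ≤ P, so revenue covers variable cost.
Profit = P·Q − TC = 383·10 − 901 = $2929.

Produce at Q = 10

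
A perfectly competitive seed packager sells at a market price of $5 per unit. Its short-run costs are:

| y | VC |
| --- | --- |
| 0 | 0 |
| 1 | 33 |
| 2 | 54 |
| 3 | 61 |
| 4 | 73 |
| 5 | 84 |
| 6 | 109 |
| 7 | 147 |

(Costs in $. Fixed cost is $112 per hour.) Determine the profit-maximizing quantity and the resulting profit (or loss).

Profit at each row (π = 5y − TC): y=0: -112; y=1: -140; y=2: -156; y=3: -158; y=4: -165; y=5: -171; y=6: -191; y=7: -224.
Profit is highest at y = 0. Equivalently, the lowest AVC in the table is 84/5 ≈ $16.80 at y = 5, and P = $5 falls below it — price never covers variable cost, so the firm shuts down and loses only its fixed cost.

y = 0 (shut down); profit = -$112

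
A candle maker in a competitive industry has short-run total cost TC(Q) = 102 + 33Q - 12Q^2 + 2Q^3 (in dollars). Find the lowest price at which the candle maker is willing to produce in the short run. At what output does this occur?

$15 per unit, at Q = 3

The firm shuts down when price falls below the minimum of average variable cost. AVC = VC/Q = 33 - 12Q + 2Q^2.
At the minimum of AVC, MC = AVC. MC = 33 - 24Q + 6Q^2; setting MC = AVC gives 4Q^2 - 12Q = 0, so Q = 3. min AVC = 15.
For P < $15 the firm produces nothing.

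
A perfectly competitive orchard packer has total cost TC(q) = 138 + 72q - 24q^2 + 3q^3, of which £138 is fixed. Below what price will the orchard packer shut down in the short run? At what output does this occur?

£24 per unit, at q = 4

The shutdown price is the minimum of AVC. VC = 72q - 24q^2 + 3q^3, so AVC = 72 - 24q + 3q^2.
At the minimum of AVC, MC = AVC. MC = 72 - 48q + 9q^2; setting MC = AVC gives 6q^2 - 24q = 0, so q = 4. min AVC = 24.
For P < £24 the firm produces nothing.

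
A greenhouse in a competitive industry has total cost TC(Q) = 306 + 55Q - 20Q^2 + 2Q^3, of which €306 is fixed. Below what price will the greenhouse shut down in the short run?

The shutdown price is the minimum of AVC. VC = 55Q - 20Q^2 + 2Q^3, so AVC = 55 - 20Q + 2Q^2.
dAVC/dQ = -20 + 4Q = 0 gives Q = 5. min AVC = 55 - 20·5 + 2·5^2 = 5.
The firm shuts down for any P below €5.

€5 per unit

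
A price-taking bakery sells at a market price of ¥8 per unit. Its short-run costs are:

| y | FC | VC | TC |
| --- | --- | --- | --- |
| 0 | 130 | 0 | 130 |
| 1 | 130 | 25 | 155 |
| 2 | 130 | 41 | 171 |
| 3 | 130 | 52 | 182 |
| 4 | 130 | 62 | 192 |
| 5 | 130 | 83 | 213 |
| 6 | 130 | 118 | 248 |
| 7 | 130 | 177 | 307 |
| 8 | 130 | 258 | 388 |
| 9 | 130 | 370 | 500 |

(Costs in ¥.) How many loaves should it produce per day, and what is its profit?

y = 0 (shut down); profit = -¥130

Compute π = P·y − TC at each output: y=0: -130; y=1: -147; y=2: -155; y=3: -158; y=4: -160; y=5: -173; y=6: -200; y=7: -251; y=8: -324; y=9: -428.
Profit is highest at y = 0. Equivalently, the lowest AVC in the table is 62/4 ≈ ¥15.50 at y = 4, and P = ¥8 falls below it — price never covers variable cost, so the firm shuts down and loses only its fixed cost.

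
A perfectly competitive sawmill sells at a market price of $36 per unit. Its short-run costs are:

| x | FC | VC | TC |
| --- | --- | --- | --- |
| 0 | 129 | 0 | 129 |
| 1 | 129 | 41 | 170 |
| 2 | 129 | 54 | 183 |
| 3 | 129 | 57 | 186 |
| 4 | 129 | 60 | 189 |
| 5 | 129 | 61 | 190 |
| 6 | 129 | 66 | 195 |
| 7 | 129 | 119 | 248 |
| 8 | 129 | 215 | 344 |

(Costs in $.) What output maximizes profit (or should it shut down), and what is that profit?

Compute π = P·x − TC at each output: x=0: -129; x=1: -134; x=2: -111; x=3: -78; x=4: -45; x=5: -10; x=6: 21; x=7: 4; x=8: -56.
Profit is maximized at x = 6. AVC there is 66/6 = $11 ≤ P, so producing beats shutting down (which would give -$129).

x = 6; profit = $21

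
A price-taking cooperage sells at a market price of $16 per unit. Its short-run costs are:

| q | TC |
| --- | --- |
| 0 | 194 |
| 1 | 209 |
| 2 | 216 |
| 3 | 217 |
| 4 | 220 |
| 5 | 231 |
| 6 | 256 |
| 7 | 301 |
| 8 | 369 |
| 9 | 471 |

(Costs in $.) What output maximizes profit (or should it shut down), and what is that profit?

Profit at each row (π = 16q − TC): q=0: -194; q=1: -193; q=2: -184; q=3: -169; q=4: -156; q=5: -151; q=6: -160; q=7: -189; q=8: -241; q=9: -327.
Profit is maximized at q = 5. AVC there is 37/5 = $7.40 ≤ P, so producing beats shutting down (which would give -$194).

q = 5; profit = -$151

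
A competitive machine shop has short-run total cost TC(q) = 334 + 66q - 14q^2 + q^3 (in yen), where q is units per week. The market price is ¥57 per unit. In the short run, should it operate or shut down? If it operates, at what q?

Variable cost is VC = 66q - 14q^2 + q^3, so AVC = VC/q = 66 - 14q + q^2 and MC = dTC/dq = 66 - 28q + 3q^2.
AVC is minimized where dAVC/dq = -14 + 2q = 0, at q = 7; min AVC = 66 - 14·7 + 7^2 = ¥17.
P = ¥57 exceeds min AVC = ¥17, so the firm stays open.
Solving P = MC: 9 - 28q + 3q^2 = 0 ⇒ q = 1/3 or 9. On the upward-sloping branch, q* = 9.
Check: AVC at q = 9 is ¥21 ≤ P, so revenue covers variable cost.
Profit = P·q − TC = 57·9 − 523 = -¥10, a loss, but smaller than the ¥334 fixed cost the firm would lose by shutting down.

Produce at q = 9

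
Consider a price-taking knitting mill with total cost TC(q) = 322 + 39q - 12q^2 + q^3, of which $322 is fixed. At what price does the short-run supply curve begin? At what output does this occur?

$3 per unit, at q = 6

The shutdown price is the minimum of AVC. VC = 39q - 12q^2 + q^3, so AVC = 39 - 12q + q^2.
dAVC/dq = -12 + 2q = 0 gives q = 6. min AVC = 39 - 12·6 + 6^2 = 3.
For P < $3 the firm produces nothing.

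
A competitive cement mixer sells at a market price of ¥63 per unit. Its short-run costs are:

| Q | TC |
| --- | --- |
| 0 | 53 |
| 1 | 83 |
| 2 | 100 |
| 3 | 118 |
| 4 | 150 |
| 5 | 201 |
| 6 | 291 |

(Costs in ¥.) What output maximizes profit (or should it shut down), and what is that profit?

Q = 5; profit = ¥114

Tabulate TR − TC: Q=0: -53; Q=1: -20; Q=2: 26; Q=3: 71; Q=4: 102; Q=5: 114; Q=6: 87.
Profit is maximized at Q = 5. AVC there is 148/5 = ¥29.60 ≤ P, so producing beats shutting down (which would give -¥53).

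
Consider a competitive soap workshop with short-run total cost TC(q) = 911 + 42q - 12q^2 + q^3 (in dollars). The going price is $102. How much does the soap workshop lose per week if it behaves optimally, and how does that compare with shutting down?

AVC = 42 - 12q + q^2 has its minimum $6 at q = 6; price $102 clears that bar, so the firm operates.
MC = 42 - 24q + 3q^2. Setting P = MC and taking the root on the rising branch gives q* = 10.
TR = 102·10 = 1020. TC = 911 + 220 = 1131. Profit = 1020 − 1131 = -$111.
That loss of $111 beats the $911 the firm would lose by shutting down; producing recovers $800 of fixed cost.

Profit = -$111 at q = 10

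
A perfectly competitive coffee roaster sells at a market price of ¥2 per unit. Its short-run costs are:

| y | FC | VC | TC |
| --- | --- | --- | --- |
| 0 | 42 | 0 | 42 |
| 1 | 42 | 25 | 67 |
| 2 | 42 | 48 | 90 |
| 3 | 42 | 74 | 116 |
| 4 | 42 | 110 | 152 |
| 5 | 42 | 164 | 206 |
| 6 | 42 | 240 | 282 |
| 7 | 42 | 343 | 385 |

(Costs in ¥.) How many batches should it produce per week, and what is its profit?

Profit at each row (π = 2y − TC): y=0: -42; y=1: -65; y=2: -86; y=3: -110; y=4: -144; y=5: -196; y=6: -270; y=7: -371.
Profit is highest at y = 0. Equivalently, the lowest AVC in the table is 48/2 ≈ ¥24 at y = 2, and P = ¥2 falls below it — price never covers variable cost, so the firm shuts down and loses only its fixed cost.

y = 0 (shut down); profit = -¥42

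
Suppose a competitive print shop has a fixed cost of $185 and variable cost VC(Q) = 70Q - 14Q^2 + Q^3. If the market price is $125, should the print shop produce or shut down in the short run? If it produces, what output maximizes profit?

From TC, MC = TC'(Q) = 70 - 28Q + 3Q^2 and AVC = VC/Q = 70 - 14Q + Q^2.
AVC is minimized where dAVC/dQ = -14 + 2Q = 0, at Q = 7; min AVC = 70 - 14·7 + 7^2 = $21.
Since P = $125 ≥ min AVC = $21, price covers variable cost and the firm should produce.
Set P = MC: 125 = 70 - 28Q + 3Q^2 → -55 - 28Q + 3Q^2 = 0. The roots are Q = -5/3 and Q = 11; the profit-maximizing output is on the rising part of MC, so Q* = 11.
Check: AVC at Q = 11 is $37 ≤ P, so revenue covers variable cost.
Profit = P·Q − TC = 125·11 − 592 = $783.

Produce at Q = 11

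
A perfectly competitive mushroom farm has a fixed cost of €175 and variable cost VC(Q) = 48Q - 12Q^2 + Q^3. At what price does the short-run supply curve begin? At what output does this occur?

The firm shuts down when price falls below the minimum of average variable cost. AVC = VC/Q = 48 - 12Q + Q^2.
dAVC/dQ = -12 + 2Q = 0 gives Q = 6. min AVC = 48 - 12·6 + 6^2 = 12.
For P < €12 the firm produces nothing.

€12 per unit, at Q = 6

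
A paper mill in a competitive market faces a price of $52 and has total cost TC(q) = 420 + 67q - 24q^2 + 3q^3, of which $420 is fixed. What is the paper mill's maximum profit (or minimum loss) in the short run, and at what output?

Profit = -$270 at q = 5

AVC = 67 - 24q + 3q^2; min AVC = $19 at q = 4. Since P = $52 ≥ min AVC, the firm produces.
With MC = 67 - 48q + 9q^2, P = MC on the upward-sloping part at q* = 5.
TR = 52·5 = 260. TC = 420 + 110 = 530. Profit = 260 − 530 = -$270.
Shutting down would mean losing the fixed cost of $420, so operating at a loss of $270 is better by $150.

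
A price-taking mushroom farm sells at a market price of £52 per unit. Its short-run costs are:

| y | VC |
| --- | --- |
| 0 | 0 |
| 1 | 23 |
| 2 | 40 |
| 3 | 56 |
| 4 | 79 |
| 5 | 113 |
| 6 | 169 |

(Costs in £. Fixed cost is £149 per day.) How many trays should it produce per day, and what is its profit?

y = 5; profit = -£2

Tabulate TR − TC: y=0: -149; y=1: -120; y=2: -85; y=3: -49; y=4: -20; y=5: -2; y=6: -6.
Profit is maximized at y = 5. AVC there is 113/5 = £22.60 ≤ P, so producing beats shutting down (which would give -£149).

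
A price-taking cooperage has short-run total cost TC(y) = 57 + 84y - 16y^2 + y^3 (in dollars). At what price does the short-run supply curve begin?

The shutdown price is the minimum of AVC. VC = 84y - 16y^2 + y^3, so AVC = 84 - 16y + y^2.
At the minimum of AVC, MC = AVC. MC = 84 - 32y + 3y^2; setting MC = AVC gives 2y^2 - 16y = 0, so y = 8. min AVC = 20.
The firm shuts down for any P below $20.

$20 per unit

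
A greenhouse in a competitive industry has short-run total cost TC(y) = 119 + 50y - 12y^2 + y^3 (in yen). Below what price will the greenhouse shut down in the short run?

¥14 per unit

The shutdown price is the minimum of AVC. VC = 50y - 12y^2 + y^3, so AVC = 50 - 12y + y^2.
At the minimum of AVC, MC = AVC. MC = 50 - 24y + 3y^2; setting MC = AVC gives 2y^2 - 12y = 0, so y = 6. min AVC = 14.
For P < ¥14 the firm produces nothing.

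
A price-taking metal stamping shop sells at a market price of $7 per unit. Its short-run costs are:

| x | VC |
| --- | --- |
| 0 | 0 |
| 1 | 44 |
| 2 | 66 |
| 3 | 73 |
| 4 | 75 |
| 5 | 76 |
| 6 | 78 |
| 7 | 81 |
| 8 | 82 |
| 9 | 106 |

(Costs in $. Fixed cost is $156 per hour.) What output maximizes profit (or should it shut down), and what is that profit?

x = 0 (shut down); profit = -$156

Compute π = P·x − TC at each output: x=0: -156; x=1: -193; x=2: -208; x=3: -208; x=4: -203; x=5: -197; x=6: -192; x=7: -188; x=8: -182; x=9: -199.
Profit is highest at x = 0. Equivalently, the lowest AVC in the table is 82/8 ≈ $10.25 at x = 8, and P = $7 falls below it — price never covers variable cost, so the firm shuts down and loses only its fixed cost.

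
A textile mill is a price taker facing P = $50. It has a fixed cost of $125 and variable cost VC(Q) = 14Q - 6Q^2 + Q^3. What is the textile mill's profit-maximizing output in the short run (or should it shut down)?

Produce at Q = 6

Variable cost is VC = 14Q - 6Q^2 + Q^3, so AVC = VC/Q = 14 - 6Q + Q^2 and MC = dTC/dQ = 14 - 12Q + 3Q^2.
AVC hits its minimum where MC = AVC, at Q = 3, giving min AVC = 14 - 6·3 + 3^2 = $5.
Since P = $50 ≥ min AVC = $5, price covers variable cost and the firm should produce.
P = MC gives -36 - 12Q + 3Q^2 = 0, with roots -2 and 6. Take the larger (rising MC): Q* = 6.
Check: AVC at Q = 6 is $14 ≤ P, so revenue covers variable cost.
Profit = P·Q − TC = 50·6 − 209 = $91.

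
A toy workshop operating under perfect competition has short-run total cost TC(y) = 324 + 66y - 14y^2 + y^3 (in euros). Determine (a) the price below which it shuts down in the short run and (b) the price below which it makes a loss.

Shutdown price = min AVC. AVC = 66 - 14y + y^2, with vertex at y = 7 and minimum €17.
ATC = 324/y + 66 - 14y + y^2. Setting dATC/dy = −324/y^2 − 14 + 2y = 0 gives y = 9 (since 2·9^3 − 14·9^2 = 324).
min ATC = 324/9 + 66 − 14·9 + 9^2 = €57. That is the break-even price.
For €17 ≤ P < €57 the firm produces at a loss; below €17 it shuts down.

Shutdown price = €17; break-even price = €57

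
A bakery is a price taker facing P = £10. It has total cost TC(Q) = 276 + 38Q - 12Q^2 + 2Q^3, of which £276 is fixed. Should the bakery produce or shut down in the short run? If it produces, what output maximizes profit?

From TC, MC = TC'(Q) = 38 - 24Q + 6Q^2 and AVC = VC/Q = 38 - 12Q + 2Q^2.
AVC is minimized where dAVC/dQ = -12 + 4Q = 0, at Q = 3; min AVC = 38 - 12·3 + 2·3^2 = £20.
With P < min AVC (£10 < £20), every unit sold adds to the loss.
Shutting down limits the loss to fixed cost, £276.

Shut down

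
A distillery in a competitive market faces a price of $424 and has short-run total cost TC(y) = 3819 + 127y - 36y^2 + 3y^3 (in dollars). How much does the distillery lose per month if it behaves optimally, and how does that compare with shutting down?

AVC = 127 - 36y + 3y^2; min AVC = $19 at y = 6. Since P = $424 ≥ min AVC, the firm produces.
With MC = 127 - 72y + 9y^2, P = MC on the upward-sloping part at y* = 11.
TR = 424·11 = 4664. TC = 3819 + 1034 = 4853. Profit = 4664 − 4853 = -$189.
Shutting down would mean losing the fixed cost of $3819, so operating at a loss of $189 is better by $3630.

Profit = -$189 at y = 11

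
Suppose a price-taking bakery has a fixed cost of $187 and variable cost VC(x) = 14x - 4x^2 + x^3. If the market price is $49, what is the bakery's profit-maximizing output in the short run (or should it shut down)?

Produce at x = 5

Strip out fixed cost: VC = 14x - 4x^2 + x^3. Then AVC = 14 - 4x + x^2 and MC = 14 - 8x + 3x^2.
AVC hits its minimum where MC = AVC, at x = 2, giving min AVC = 14 - 4·2 + 2^2 = $10.
Because $49 ≥ $10, revenue can cover variable cost; the firm operates.
Set P = MC: 49 = 14 - 8x + 3x^2 → -35 - 8x + 3x^2 = 0. The roots are x = -7/3 and x = 5; the profit-maximizing output is on the rising part of MC, so x* = 5.
Check: AVC at x = 5 is $19 ≤ P, so revenue covers variable cost.
Profit = P·x − TC = 49·5 − 282 = -$37, a loss, but smaller than the $187 fixed cost the firm would lose by shutting down.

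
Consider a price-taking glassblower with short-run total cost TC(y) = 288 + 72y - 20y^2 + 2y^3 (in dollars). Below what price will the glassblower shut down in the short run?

$22 per unit

Short-run supply begins at min AVC. From VC = 72y - 20y^2 + 2y^3, AVC = 72 - 20y + 2y^2.
dAVC/dy = -20 + 4y = 0 gives y = 5. min AVC = 72 - 20·5 + 2·5^2 = 22.
So the shutdown price is $22.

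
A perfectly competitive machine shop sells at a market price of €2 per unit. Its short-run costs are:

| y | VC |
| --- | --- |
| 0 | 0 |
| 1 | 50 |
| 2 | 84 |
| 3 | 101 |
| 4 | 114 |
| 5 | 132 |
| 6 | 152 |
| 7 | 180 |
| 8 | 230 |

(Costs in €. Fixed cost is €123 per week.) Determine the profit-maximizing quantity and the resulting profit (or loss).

y = 0 (shut down); profit = -€123

Compute π = P·y − TC at each output: y=0: -123; y=1: -171; y=2: -203; y=3: -218; y=4: -229; y=5: -245; y=6: -263; y=7: -289; y=8: -337.
Profit is highest at y = 0. Equivalently, the lowest AVC in the table is 152/6 ≈ €25.33 at y = 6, and P = €2 falls below it — price never covers variable cost, so the firm shuts down and loses only its fixed cost.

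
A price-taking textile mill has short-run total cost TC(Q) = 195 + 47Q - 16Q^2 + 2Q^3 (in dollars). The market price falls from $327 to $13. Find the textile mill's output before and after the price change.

Output falls from 10 to 0 (the firm shuts down)

AVC = 47 - 16Q + 2Q^2, minimized at Q = 4 where min AVC = $15. MC = 47 - 32Q + 6Q^2.
With P = $327 above the shutdown price, P = MC gives Q = 10.
At P = $13 < min AVC = $15, price no longer covers variable cost at any output, so the firm shuts down: Q = 0.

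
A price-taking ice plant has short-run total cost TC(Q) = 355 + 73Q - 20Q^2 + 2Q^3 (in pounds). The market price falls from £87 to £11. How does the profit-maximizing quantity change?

AVC = 73 - 20Q + 2Q^2, minimized at Q = 5 where min AVC = £23. MC = 73 - 40Q + 6Q^2.
With P = £87 above the shutdown price, P = MC gives Q = 7.
At P = £11 < min AVC = £23, price no longer covers variable cost at any output, so the firm shuts down: Q = 0.

Output falls from 7 to 0 (the firm shuts down)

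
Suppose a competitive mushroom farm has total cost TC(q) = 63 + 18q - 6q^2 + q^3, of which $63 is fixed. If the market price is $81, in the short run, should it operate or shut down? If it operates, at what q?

Produce at q = 7

Strip out fixed cost: VC = 18q - 6q^2 + q^3. Then AVC = 18 - 6q + q^2 and MC = 18 - 12q + 3q^2.
AVC is minimized where dAVC/dq = -6 + 2q = 0, at q = 3; min AVC = 18 - 6·3 + 3^2 = $9.
P = $81 exceeds min AVC = $9, so the firm stays open.
Solving P = MC: -63 - 12q + 3q^2 = 0 ⇒ q = -3 or 7. On the upward-sloping branch, q* = 7.
Check: AVC at q = 7 is $25 ≤ P, so revenue covers variable cost.
Profit = P·q − TC = 81·7 − 238 = $329.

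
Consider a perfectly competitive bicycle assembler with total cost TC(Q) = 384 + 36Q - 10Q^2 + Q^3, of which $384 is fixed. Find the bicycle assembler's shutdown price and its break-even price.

Shutdown price = $11; break-even price = $68

Shutdown price = min AVC. AVC = 36 - 10Q + Q^2, with vertex at Q = 5 and minimum $11.
ATC = 384/Q + 36 - 10Q + Q^2. Setting dATC/dQ = −384/Q^2 − 10 + 2Q = 0 gives Q = 8 (since 2·8^3 − 10·8^2 = 384).
min ATC = 384/8 + 36 − 10·8 + 8^2 = $68. That is the break-even price.
For $11 ≤ P < $68 the firm produces at a loss; below $11 it shuts down.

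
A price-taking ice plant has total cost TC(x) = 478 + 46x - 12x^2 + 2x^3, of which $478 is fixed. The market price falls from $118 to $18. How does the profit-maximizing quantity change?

MC = 46 - 24x + 6x^2; the shutdown threshold is min AVC = $28 (at x = 3).
At P = $118 ≥ min AVC, set P = MC on the rising branch: x = 6.
At P = $18 < min AVC = $28, price no longer covers variable cost at any output, so the firm shuts down: x = 0.

Output falls from 6 to 0 (the firm shuts down)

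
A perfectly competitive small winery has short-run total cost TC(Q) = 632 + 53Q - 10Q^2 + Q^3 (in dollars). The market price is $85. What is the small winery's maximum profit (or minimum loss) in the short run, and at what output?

Profit = -$248 at Q = 8

AVC = 53 - 10Q + Q^2 has its minimum $28 at Q = 5; price $85 clears that bar, so the firm operates.
With MC = 53 - 20Q + 3Q^2, P = MC on the upward-sloping part at Q* = 8.
TR = 85·8 = 680. TC = 632 + 296 = 928. Profit = 680 − 928 = -$248.
That loss of $248 beats the $632 the firm would lose by shutting down; producing recovers $384 of fixed cost.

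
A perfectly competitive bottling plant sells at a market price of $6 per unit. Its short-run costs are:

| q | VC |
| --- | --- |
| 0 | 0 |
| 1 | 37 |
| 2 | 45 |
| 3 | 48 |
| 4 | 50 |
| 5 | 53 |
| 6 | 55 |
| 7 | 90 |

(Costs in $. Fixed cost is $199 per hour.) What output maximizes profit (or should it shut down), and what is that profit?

q = 0 (shut down); profit = -$199

Profit at each row (π = 6q − TC): q=0: -199; q=1: -230; q=2: -232; q=3: -229; q=4: -225; q=5: -222; q=6: -218; q=7: -247.
Profit is highest at q = 0. Equivalently, the lowest AVC in the table is 55/6 ≈ $9.17 at q = 6, and P = $6 falls below it — price never covers variable cost, so the firm shuts down and loses only its fixed cost.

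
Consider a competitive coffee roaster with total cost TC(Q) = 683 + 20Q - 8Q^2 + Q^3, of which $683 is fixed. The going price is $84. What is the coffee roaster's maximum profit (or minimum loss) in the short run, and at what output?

Profit = -$171 at Q = 8

AVC = 20 - 8Q + Q^2 has its minimum $4 at Q = 4; price $84 clears that bar, so the firm operates.
MC = 20 - 16Q + 3Q^2. Setting P = MC and taking the root on the rising branch gives Q* = 8.
TR = 84·8 = 672. TC = 683 + 160 = 843. Profit = 672 − 843 = -$171.
That loss of $171 beats the $683 the firm would lose by shutting down; producing recovers $512 of fixed cost.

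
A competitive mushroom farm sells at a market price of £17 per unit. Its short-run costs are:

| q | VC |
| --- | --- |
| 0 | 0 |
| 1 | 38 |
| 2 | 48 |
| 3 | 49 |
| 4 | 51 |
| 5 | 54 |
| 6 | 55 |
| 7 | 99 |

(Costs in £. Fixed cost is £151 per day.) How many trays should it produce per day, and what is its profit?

Profit at each row (π = 17q − TC): q=0: -151; q=1: -172; q=2: -165; q=3: -149; q=4: -134; q=5: -120; q=6: -104; q=7: -131.
Profit is maximized at q = 6. AVC there is 55/6 = £9.17 ≤ P, so producing beats shutting down (which would give -£151).

q = 6; profit = -£104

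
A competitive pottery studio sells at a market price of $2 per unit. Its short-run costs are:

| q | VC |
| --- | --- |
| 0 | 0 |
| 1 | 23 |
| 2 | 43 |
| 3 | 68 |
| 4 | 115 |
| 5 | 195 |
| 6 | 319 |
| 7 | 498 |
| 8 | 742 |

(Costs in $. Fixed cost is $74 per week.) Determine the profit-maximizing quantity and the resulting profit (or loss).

Profit at each row (π = 2q − TC): q=0: -74; q=1: -95; q=2: -113; q=3: -136; q=4: -181; q=5: -259; q=6: -381; q=7: -558; q=8: -800.
Profit is highest at q = 0. Equivalently, the lowest AVC in the table is 43/2 ≈ $21.50 at q = 2, and P = $2 falls below it — price never covers variable cost, so the firm shuts down and loses only its fixed cost.

q = 0 (shut down); profit = -$74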